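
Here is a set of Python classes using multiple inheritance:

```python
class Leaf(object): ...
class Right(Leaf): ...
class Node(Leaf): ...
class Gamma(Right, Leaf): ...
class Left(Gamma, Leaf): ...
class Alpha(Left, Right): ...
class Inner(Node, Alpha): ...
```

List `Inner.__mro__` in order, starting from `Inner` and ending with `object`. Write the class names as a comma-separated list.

L[Inner] = Inner + merge(L[Node], L[Alpha], [Node Alpha])
  take Node:  [Node Leaf object] + [Alpha Left Gamma Right Leaf object] + [Node Alpha]
  take Alpha:  [Leaf object] + [Alpha Left Gamma Right Leaf object] + [Alpha]
  take Left:  [Leaf object] + [Left Gamma Right Leaf object]
  take Gamma:  [Leaf object] + [Gamma Right Leaf object]
  take Right:  [Leaf object] + [Right Leaf object]
  take Leaf:  [Leaf object] + [Leaf object]
  take object:  [object] + [object]

Inner, Node, Alpha, Left, Gamma, Right, Leaf, object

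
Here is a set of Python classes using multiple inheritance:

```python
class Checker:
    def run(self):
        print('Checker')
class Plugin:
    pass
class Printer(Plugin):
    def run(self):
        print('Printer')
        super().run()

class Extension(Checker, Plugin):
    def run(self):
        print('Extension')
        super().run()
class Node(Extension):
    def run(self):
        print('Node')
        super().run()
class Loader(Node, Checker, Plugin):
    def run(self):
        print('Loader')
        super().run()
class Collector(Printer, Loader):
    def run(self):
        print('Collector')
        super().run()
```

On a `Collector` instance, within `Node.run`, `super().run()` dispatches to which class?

Extension

L[Collector] = Collector + merge(L[Printer], L[Loader], [Printer Loader])
  take Printer:  [Printer Plugin object] + [Loader Node Extension Checker Plugin object] + [Printer Loader]
  take Loader:  [Plugin object] + [Loader Node Extension Checker Plugin object] + [Loader]
  take Node:  [Plugin object] + [Node Extension Checker Plugin object]
  take Extension:  [Plugin object] + [Extension Checker Plugin object]
  take Checker:  [Plugin object] + [Checker Plugin object]
  take Plugin:  [Plugin object] + [Plugin object]
  take object:  [object] + [object]
MRO: Collector Printer Loader Node Extension Checker Plugin object
super() in Node.run on a Collector instance goes to the class after Node in Collector's MRO: Extension.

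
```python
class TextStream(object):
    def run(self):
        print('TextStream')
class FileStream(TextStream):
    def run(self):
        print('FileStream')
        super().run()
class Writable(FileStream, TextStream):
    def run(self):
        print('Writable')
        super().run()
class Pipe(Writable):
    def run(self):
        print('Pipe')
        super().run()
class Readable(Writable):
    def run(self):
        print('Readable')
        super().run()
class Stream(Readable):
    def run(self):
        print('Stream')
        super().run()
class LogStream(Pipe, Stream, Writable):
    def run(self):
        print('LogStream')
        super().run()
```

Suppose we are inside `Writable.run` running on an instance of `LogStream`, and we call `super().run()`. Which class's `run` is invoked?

FileStream

L[LogStream] = LogStream + merge(L[Pipe], L[Stream], L[Writable], [Pipe Stream Writable])
  take Pipe:  [Pipe Writable FileStream TextStream object] + [Stream Readable Writable FileStream TextStream object] + [Writable FileStream TextStream object] + [Pipe Stream Writable]
  take Stream:  [Writable FileStream TextStream object] + [Stream Readable Writable FileStream TextStream object] + [Writable FileStream TextStream object] + [Stream Writable]
  take Readable:  [Writable FileStream TextStream object] + [Readable Writable FileStream TextStream object] + [Writable FileStream TextStream object] + [Writable]
  take Writable:  [Writable FileStream TextStream object] + [Writable FileStream TextStream object] + [Writable FileStream TextStream object] + [Writable]
  take FileStream:  [FileStream TextStream object] + [FileStream TextStream object] + [FileStream TextStream object]
  take TextStream:  [TextStream object] + [TextStream object] + [TextStream object]
  take object:  [object] + [object] + [object]
MRO: LogStream Pipe Stream Readable Writable FileStream TextStream object
super() in Writable.run on a LogStream instance goes to the class after Writable in LogStream's MRO: FileStream.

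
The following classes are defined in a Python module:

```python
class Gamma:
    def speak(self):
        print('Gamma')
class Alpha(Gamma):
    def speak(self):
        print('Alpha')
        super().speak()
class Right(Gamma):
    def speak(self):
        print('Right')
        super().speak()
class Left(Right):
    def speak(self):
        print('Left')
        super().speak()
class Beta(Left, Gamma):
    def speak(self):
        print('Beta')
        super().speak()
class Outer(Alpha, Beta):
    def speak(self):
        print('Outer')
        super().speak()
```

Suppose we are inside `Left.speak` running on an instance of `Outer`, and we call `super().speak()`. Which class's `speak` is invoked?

L[Outer] = Outer + merge(L[Alpha], L[Beta], [Alpha Beta])
  take Alpha:  [Alpha Gamma object] + [Beta Left Right Gamma object] + [Alpha Beta]
  take Beta:  [Gamma object] + [Beta Left Right Gamma object] + [Beta]
  take Left:  [Gamma object] + [Left Right Gamma object]
  take Right:  [Gamma object] + [Right Gamma object]
  take Gamma:  [Gamma object] + [Gamma object]
  take object:  [object] + [object]
MRO: Outer Alpha Beta Left Right Gamma object
super() in Left.speak on a Outer instance goes to the class after Left in Outer's MRO: Right.

Right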